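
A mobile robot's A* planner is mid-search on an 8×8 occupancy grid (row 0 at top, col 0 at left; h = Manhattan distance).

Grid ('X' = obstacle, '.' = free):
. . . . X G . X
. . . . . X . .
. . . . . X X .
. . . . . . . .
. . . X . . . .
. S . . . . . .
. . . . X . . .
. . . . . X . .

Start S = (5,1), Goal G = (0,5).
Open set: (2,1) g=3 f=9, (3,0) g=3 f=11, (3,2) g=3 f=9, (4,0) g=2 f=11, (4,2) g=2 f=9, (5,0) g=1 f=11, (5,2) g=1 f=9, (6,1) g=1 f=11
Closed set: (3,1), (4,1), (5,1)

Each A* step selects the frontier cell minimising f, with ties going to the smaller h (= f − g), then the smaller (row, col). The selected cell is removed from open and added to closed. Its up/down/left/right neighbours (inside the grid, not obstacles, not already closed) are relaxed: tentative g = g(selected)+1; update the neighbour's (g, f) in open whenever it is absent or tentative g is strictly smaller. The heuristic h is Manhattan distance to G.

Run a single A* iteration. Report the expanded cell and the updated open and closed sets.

step 1: expand (2,1) (f=9, h=6) → closed; open now [(1,1) g=4 f=9, (2,0) g=4 f=11, (2,2) g=4 f=9, (3,0) g=3 f=11, (3,2) g=3 f=9, (4,0) g=2 f=11, (4,2) g=2 f=9, (5,0) g=1 f=11, (5,2) g=1 f=9, (6,1) g=1 f=11]

expanded=(2,1); open=[(1,1) g=4 f=9, (2,0) g=4 f=11, (2,2) g=4 f=9, (3,0) g=3 f=11, (3,2) g=3 f=9, (4,0) g=2 f=11, (4,2) g=2 f=9, (5,0) g=1 f=11, (5,2) g=1 f=9, (6,1) g=1 f=11]; closed=[(2,1), (3,1), (4,1), (5,1)]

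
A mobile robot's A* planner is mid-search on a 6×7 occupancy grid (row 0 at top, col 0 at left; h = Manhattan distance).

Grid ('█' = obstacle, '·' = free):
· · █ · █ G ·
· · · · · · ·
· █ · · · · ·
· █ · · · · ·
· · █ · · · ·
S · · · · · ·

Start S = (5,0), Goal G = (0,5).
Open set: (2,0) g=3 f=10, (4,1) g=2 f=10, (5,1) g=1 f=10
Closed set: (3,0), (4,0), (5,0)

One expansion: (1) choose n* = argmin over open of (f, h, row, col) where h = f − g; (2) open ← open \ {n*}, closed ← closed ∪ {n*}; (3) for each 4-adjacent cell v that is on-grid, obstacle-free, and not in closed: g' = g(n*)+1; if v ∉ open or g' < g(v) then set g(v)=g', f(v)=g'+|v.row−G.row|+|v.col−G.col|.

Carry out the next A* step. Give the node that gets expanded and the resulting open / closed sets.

expanded=(2,0); open=[(1,0) g=4 f=10, (4,1) g=2 f=10, (5,1) g=1 f=10]; closed=[(2,0), (3,0), (4,0), (5,0)]

step 1: expand (2,0) (f=10, h=7) → closed; open now [(1,0) g=4 f=10, (4,1) g=2 f=10, (5,1) g=1 f=10]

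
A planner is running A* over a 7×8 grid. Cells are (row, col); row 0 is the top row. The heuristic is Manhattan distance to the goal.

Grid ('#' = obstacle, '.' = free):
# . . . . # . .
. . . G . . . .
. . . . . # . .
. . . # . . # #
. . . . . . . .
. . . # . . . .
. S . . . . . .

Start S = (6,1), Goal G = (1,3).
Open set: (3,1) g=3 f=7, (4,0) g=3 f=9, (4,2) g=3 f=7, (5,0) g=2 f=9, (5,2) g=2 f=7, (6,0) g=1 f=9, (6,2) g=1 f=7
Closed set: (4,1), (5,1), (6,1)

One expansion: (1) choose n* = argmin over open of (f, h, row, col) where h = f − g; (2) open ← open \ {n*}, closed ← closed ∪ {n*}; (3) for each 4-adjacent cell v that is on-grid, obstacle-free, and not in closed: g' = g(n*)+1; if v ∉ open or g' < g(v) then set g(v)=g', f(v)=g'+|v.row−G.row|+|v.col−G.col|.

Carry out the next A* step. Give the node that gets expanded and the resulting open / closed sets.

expanded=(3,1); open=[(2,1) g=4 f=7, (3,0) g=4 f=9, (3,2) g=4 f=7, (4,0) g=3 f=9, (4,2) g=3 f=7, (5,0) g=2 f=9, (5,2) g=2 f=7, (6,0) g=1 f=9, (6,2) g=1 f=7]; closed=[(3,1), (4,1), (5,1), (6,1)]

step 1: expand (3,1) (f=7, h=4) → closed; open now [(2,1) g=4 f=7, (3,0) g=4 f=9, (3,2) g=4 f=7, (4,0) g=3 f=9, (4,2) g=3 f=7, (5,0) g=2 f=9, (5,2) g=2 f=7, (6,0) g=1 f=9, (6,2) g=1 f=7]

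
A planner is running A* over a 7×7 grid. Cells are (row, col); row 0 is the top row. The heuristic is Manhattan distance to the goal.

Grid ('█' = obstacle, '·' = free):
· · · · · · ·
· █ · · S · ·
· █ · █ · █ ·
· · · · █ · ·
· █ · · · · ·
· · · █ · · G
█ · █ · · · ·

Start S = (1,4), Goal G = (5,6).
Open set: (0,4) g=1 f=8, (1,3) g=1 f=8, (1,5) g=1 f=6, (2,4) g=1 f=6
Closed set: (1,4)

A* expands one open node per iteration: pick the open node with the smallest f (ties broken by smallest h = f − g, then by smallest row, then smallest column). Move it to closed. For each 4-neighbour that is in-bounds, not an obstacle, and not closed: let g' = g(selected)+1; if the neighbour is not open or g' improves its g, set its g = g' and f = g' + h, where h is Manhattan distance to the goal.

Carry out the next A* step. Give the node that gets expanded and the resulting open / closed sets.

expanded=(1,5); open=[(0,4) g=1 f=8, (0,5) g=2 f=8, (1,3) g=1 f=8, (1,6) g=2 f=6, (2,4) g=1 f=6]; closed=[(1,4), (1,5)]

step 1: expand (1,5) (f=6, h=5) → closed; open now [(0,4) g=1 f=8, (0,5) g=2 f=8, (1,3) g=1 f=8, (1,6) g=2 f=6, (2,4) g=1 f=6]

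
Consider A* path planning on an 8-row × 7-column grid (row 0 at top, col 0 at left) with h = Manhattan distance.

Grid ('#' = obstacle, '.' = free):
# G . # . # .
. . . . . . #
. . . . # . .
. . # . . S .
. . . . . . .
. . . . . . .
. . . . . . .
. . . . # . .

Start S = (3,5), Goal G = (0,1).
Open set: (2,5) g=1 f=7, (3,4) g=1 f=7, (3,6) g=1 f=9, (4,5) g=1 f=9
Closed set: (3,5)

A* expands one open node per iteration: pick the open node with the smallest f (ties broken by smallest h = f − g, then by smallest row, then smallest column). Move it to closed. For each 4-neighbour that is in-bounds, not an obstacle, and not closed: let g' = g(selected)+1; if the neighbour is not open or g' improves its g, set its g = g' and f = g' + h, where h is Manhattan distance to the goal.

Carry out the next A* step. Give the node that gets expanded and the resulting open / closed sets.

expanded=(2,5); open=[(1,5) g=2 f=7, (2,6) g=2 f=9, (3,4) g=1 f=7, (3,6) g=1 f=9, (4,5) g=1 f=9]; closed=[(2,5), (3,5)]

step 1: expand (2,5) (f=7, h=6) → closed; open now [(1,5) g=2 f=7, (2,6) g=2 f=9, (3,4) g=1 f=7, (3,6) g=1 f=9, (4,5) g=1 f=9]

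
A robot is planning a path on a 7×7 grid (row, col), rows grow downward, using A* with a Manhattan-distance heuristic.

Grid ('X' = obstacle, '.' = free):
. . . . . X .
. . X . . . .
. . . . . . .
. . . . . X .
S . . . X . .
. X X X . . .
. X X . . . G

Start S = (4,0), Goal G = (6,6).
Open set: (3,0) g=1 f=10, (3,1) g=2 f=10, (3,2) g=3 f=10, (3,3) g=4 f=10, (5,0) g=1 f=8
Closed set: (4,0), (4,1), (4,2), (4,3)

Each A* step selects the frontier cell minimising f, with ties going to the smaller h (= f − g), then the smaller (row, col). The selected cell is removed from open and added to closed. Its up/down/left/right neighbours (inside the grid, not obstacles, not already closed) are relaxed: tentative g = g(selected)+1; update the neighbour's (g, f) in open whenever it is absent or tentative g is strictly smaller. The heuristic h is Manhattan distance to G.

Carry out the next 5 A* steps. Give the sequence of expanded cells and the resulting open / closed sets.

step 1: expand (5,0) (f=8, h=7) → closed; open now [(3,0) g=1 f=10, (3,1) g=2 f=10, (3,2) g=3 f=10, (3,3) g=4 f=10, (6,0) g=2 f=8]
step 2: expand (6,0) (f=8, h=6) → closed; open now [(3,0) g=1 f=10, (3,1) g=2 f=10, (3,2) g=3 f=10, (3,3) g=4 f=10]
step 3: expand (3,3) (f=10, h=6) → closed; open now [(2,3) g=5 f=12, (3,0) g=1 f=10, (3,1) g=2 f=10, (3,2) g=3 f=10, (3,4) g=5 f=10]
step 4: expand (3,4) (f=10, h=5) → closed; open now [(2,3) g=5 f=12, (2,4) g=6 f=12, (3,0) g=1 f=10, (3,1) g=2 f=10, (3,2) g=3 f=10]
step 5: expand (3,2) (f=10, h=7) → closed; open now [(2,2) g=4 f=12, (2,3) g=5 f=12, (2,4) g=6 f=12, (3,0) g=1 f=10, (3,1) g=2 f=10]

order=[(5,0) → (6,0) → (3,3) → (3,4) → (3,2)]; open=[(2,2) g=4 f=12, (2,3) g=5 f=12, (2,4) g=6 f=12, (3,0) g=1 f=10, (3,1) g=2 f=10]; closed=[(3,2), (3,3), (3,4), (4,0), (4,1), (4,2), (4,3), (5,0), (6,0)]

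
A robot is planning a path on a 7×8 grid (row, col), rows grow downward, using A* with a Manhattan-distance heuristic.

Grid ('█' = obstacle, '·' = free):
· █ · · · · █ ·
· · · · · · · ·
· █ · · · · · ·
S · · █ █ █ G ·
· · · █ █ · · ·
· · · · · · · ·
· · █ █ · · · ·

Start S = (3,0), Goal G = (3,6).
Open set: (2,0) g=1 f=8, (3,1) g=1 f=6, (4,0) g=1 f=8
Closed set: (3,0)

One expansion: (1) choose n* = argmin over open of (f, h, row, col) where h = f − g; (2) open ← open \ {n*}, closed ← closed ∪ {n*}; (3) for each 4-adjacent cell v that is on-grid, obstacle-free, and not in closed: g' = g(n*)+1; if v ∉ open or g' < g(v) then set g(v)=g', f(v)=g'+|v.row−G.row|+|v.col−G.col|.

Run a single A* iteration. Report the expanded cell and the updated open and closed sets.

step 1: expand (3,1) (f=6, h=5) → closed; open now [(2,0) g=1 f=8, (3,2) g=2 f=6, (4,0) g=1 f=8, (4,1) g=2 f=8]

expanded=(3,1); open=[(2,0) g=1 f=8, (3,2) g=2 f=6, (4,0) g=1 f=8, (4,1) g=2 f=8]; closed=[(3,0), (3,1)]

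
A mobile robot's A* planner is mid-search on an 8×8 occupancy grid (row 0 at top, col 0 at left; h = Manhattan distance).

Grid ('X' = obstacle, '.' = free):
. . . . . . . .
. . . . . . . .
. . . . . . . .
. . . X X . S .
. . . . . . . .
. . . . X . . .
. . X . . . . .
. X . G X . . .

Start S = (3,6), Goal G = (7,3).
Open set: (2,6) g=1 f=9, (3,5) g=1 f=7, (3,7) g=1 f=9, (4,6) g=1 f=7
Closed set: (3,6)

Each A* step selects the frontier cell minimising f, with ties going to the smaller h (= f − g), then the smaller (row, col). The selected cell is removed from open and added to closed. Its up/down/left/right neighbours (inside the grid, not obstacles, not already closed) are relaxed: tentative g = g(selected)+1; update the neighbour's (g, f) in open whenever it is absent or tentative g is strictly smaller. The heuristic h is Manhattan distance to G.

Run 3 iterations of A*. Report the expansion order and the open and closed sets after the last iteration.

step 1: expand (3,5) (f=7, h=6) → closed; open now [(2,5) g=2 f=9, (2,6) g=1 f=9, (3,7) g=1 f=9, (4,5) g=2 f=7, (4,6) g=1 f=7]
step 2: expand (4,5) (f=7, h=5) → closed; open now [(2,5) g=2 f=9, (2,6) g=1 f=9, (3,7) g=1 f=9, (4,4) g=3 f=7, (4,6) g=1 f=7, (5,5) g=3 f=7]
step 3: expand (4,4) (f=7, h=4) → closed; open now [(2,5) g=2 f=9, (2,6) g=1 f=9, (3,7) g=1 f=9, (4,3) g=4 f=7, (4,6) g=1 f=7, (5,5) g=3 f=7]

order=[(3,5) → (4,5) → (4,4)]; open=[(2,5) g=2 f=9, (2,6) g=1 f=9, (3,7) g=1 f=9, (4,3) g=4 f=7, (4,6) g=1 f=7, (5,5) g=3 f=7]; closed=[(3,5), (3,6), (4,4), (4,5)]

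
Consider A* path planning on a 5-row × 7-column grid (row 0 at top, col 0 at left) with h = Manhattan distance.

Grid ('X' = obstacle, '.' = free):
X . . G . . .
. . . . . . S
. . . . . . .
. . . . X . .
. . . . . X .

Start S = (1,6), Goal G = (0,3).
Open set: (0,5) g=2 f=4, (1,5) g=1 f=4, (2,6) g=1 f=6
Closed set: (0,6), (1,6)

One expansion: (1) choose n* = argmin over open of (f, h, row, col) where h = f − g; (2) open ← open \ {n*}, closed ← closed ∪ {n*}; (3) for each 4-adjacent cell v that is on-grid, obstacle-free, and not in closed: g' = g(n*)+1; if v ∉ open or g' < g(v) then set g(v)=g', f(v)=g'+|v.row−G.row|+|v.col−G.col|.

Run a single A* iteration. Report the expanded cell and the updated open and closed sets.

expanded=(0,5); open=[(0,4) g=3 f=4, (1,5) g=1 f=4, (2,6) g=1 f=6]; closed=[(0,5), (0,6), (1,6)]

step 1: expand (0,5) (f=4, h=2) → closed; open now [(0,4) g=3 f=4, (1,5) g=1 f=4, (2,6) g=1 f=6]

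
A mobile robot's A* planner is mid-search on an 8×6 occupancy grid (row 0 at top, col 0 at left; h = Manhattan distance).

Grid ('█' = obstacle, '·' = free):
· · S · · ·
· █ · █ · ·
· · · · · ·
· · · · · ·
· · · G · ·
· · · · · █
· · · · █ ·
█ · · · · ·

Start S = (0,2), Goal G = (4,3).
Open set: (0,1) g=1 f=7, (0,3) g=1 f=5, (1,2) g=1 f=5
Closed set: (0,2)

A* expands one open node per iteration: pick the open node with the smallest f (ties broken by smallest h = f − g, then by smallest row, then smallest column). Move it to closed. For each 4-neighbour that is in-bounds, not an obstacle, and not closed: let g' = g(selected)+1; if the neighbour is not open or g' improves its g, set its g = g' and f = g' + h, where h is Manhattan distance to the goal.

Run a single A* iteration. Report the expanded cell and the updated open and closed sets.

expanded=(0,3); open=[(0,1) g=1 f=7, (0,4) g=2 f=7, (1,2) g=1 f=5]; closed=[(0,2), (0,3)]

step 1: expand (0,3) (f=5, h=4) → closed; open now [(0,1) g=1 f=7, (0,4) g=2 f=7, (1,2) g=1 f=5]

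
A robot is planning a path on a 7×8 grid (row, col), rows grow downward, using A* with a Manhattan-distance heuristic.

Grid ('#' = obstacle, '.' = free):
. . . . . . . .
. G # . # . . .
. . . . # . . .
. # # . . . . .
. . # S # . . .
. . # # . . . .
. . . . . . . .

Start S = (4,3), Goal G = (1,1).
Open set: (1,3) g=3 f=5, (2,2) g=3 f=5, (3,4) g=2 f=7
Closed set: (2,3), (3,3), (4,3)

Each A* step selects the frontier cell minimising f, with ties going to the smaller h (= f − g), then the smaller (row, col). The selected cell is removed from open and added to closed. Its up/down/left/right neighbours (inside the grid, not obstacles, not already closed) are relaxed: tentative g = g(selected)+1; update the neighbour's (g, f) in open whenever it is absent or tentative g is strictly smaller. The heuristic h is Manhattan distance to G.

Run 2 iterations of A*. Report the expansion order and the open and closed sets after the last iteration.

order=[(1,3) → (2,2)]; open=[(0,3) g=4 f=7, (2,1) g=4 f=5, (3,4) g=2 f=7]; closed=[(1,3), (2,2), (2,3), (3,3), (4,3)]

step 1: expand (1,3) (f=5, h=2) → closed; open now [(0,3) g=4 f=7, (2,2) g=3 f=5, (3,4) g=2 f=7]
step 2: expand (2,2) (f=5, h=2) → closed; open now [(0,3) g=4 f=7, (2,1) g=4 f=5, (3,4) g=2 f=7]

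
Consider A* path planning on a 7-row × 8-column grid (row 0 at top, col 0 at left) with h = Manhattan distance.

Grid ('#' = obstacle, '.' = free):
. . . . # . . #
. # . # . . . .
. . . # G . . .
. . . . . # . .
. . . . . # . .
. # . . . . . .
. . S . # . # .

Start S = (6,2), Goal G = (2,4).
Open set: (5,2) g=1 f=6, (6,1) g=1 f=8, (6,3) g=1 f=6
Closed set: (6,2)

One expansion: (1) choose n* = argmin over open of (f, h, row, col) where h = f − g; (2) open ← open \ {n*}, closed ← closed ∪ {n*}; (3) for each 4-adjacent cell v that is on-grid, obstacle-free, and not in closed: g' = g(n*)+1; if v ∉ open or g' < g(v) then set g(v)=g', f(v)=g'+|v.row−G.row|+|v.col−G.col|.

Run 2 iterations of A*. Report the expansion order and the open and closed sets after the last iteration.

order=[(5,2) → (4,2)]; open=[(3,2) g=3 f=6, (4,1) g=3 f=8, (4,3) g=3 f=6, (5,3) g=2 f=6, (6,1) g=1 f=8, (6,3) g=1 f=6]; closed=[(4,2), (5,2), (6,2)]

step 1: expand (5,2) (f=6, h=5) → closed; open now [(4,2) g=2 f=6, (5,3) g=2 f=6, (6,1) g=1 f=8, (6,3) g=1 f=6]
step 2: expand (4,2) (f=6, h=4) → closed; open now [(3,2) g=3 f=6, (4,1) g=3 f=8, (4,3) g=3 f=6, (5,3) g=2 f=6, (6,1) g=1 f=8, (6,3) g=1 f=6]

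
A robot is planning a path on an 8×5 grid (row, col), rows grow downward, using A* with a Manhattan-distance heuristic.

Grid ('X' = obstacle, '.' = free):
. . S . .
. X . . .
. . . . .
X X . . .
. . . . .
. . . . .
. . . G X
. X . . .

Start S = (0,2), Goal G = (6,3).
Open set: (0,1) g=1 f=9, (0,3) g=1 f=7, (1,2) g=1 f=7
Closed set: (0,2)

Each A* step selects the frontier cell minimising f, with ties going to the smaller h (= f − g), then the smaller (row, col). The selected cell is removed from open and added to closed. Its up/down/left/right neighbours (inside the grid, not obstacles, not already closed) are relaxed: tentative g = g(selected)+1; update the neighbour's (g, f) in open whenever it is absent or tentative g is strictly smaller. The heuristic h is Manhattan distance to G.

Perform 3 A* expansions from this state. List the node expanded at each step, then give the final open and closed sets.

step 1: expand (0,3) (f=7, h=6) → closed; open now [(0,1) g=1 f=9, (0,4) g=2 f=9, (1,2) g=1 f=7, (1,3) g=2 f=7]
step 2: expand (1,3) (f=7, h=5) → closed; open now [(0,1) g=1 f=9, (0,4) g=2 f=9, (1,2) g=1 f=7, (1,4) g=3 f=9, (2,3) g=3 f=7]
step 3: expand (2,3) (f=7, h=4) → closed; open now [(0,1) g=1 f=9, (0,4) g=2 f=9, (1,2) g=1 f=7, (1,4) g=3 f=9, (2,2) g=4 f=9, (2,4) g=4 f=9, (3,3) g=4 f=7]

order=[(0,3) → (1,3) → (2,3)]; open=[(0,1) g=1 f=9, (0,4) g=2 f=9, (1,2) g=1 f=7, (1,4) g=3 f=9, (2,2) g=4 f=9, (2,4) g=4 f=9, (3,3) g=4 f=7]; closed=[(0,2), (0,3), (1,3), (2,3)]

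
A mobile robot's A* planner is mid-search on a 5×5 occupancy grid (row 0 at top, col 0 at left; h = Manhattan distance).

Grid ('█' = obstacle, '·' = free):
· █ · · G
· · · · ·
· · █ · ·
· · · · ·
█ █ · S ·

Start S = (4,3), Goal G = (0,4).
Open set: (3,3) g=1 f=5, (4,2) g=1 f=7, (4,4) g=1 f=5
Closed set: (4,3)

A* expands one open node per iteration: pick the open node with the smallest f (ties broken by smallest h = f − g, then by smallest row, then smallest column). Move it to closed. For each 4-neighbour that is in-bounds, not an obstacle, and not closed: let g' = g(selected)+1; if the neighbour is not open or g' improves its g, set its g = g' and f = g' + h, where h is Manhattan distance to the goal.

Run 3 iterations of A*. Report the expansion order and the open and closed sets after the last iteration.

order=[(3,3) → (2,3) → (1,3)]; open=[(0,3) g=4 f=5, (1,2) g=4 f=7, (1,4) g=4 f=5, (2,4) g=3 f=5, (3,2) g=2 f=7, (3,4) g=2 f=5, (4,2) g=1 f=7, (4,4) g=1 f=5]; closed=[(1,3), (2,3), (3,3), (4,3)]

step 1: expand (3,3) (f=5, h=4) → closed; open now [(2,3) g=2 f=5, (3,2) g=2 f=7, (3,4) g=2 f=5, (4,2) g=1 f=7, (4,4) g=1 f=5]
step 2: expand (2,3) (f=5, h=3) → closed; open now [(1,3) g=3 f=5, (2,4) g=3 f=5, (3,2) g=2 f=7, (3,4) g=2 f=5, (4,2) g=1 f=7, (4,4) g=1 f=5]
step 3: expand (1,3) (f=5, h=2) → closed; open now [(0,3) g=4 f=5, (1,2) g=4 f=7, (1,4) g=4 f=5, (2,4) g=3 f=5, (3,2) g=2 f=7, (3,4) g=2 f=5, (4,2) g=1 f=7, (4,4) g=1 f=5]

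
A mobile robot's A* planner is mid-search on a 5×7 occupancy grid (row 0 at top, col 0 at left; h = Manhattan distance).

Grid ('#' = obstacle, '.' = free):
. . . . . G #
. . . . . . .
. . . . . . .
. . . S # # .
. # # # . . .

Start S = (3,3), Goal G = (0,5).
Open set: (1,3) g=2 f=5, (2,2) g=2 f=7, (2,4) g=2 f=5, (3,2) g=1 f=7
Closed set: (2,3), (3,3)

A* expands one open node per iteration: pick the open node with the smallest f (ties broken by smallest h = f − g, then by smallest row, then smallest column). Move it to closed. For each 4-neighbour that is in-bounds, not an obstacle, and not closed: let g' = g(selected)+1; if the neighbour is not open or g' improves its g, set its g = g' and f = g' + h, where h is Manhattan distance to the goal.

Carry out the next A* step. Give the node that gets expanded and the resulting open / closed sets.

expanded=(1,3); open=[(0,3) g=3 f=5, (1,2) g=3 f=7, (1,4) g=3 f=5, (2,2) g=2 f=7, (2,4) g=2 f=5, (3,2) g=1 f=7]; closed=[(1,3), (2,3), (3,3)]

step 1: expand (1,3) (f=5, h=3) → closed; open now [(0,3) g=3 f=5, (1,2) g=3 f=7, (1,4) g=3 f=5, (2,2) g=2 f=7, (2,4) g=2 f=5, (3,2) g=1 f=7]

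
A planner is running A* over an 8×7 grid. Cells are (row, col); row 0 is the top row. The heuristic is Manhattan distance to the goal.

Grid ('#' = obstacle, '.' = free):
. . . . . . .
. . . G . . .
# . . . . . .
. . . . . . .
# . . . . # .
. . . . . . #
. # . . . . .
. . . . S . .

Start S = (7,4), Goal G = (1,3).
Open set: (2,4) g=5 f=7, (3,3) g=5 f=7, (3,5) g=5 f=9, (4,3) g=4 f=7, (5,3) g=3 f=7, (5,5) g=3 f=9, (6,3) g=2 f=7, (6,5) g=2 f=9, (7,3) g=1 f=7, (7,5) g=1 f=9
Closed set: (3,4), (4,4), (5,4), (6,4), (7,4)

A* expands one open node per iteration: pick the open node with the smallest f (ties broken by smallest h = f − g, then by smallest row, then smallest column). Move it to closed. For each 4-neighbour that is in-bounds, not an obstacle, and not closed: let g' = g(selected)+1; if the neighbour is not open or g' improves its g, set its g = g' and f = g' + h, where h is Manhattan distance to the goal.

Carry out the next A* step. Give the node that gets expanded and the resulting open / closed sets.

expanded=(2,4); open=[(1,4) g=6 f=7, (2,3) g=6 f=7, (2,5) g=6 f=9, (3,3) g=5 f=7, (3,5) g=5 f=9, (4,3) g=4 f=7, (5,3) g=3 f=7, (5,5) g=3 f=9, (6,3) g=2 f=7, (6,5) g=2 f=9, (7,3) g=1 f=7, (7,5) g=1 f=9]; closed=[(2,4), (3,4), (4,4), (5,4), (6,4), (7,4)]

step 1: expand (2,4) (f=7, h=2) → closed; open now [(1,4) g=6 f=7, (2,3) g=6 f=7, (2,5) g=6 f=9, (3,3) g=5 f=7, (3,5) g=5 f=9, (4,3) g=4 f=7, (5,3) g=3 f=7, (5,5) g=3 f=9, (6,3) g=2 f=7, (6,5) g=2 f=9, (7,3) g=1 f=7, (7,5) g=1 f=9]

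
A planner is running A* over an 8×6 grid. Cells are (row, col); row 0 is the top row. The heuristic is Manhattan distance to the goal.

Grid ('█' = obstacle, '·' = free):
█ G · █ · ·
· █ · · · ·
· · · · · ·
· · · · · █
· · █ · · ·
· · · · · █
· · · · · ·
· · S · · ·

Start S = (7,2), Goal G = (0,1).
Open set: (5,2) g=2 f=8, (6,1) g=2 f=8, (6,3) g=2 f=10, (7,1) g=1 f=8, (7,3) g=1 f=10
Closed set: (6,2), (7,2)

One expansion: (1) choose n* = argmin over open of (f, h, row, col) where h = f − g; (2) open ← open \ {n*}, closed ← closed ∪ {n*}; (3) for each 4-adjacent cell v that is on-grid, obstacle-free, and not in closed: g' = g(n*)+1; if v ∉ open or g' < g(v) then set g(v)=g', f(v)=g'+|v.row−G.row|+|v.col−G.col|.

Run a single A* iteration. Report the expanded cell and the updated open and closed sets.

step 1: expand (5,2) (f=8, h=6) → closed; open now [(5,1) g=3 f=8, (5,3) g=3 f=10, (6,1) g=2 f=8, (6,3) g=2 f=10, (7,1) g=1 f=8, (7,3) g=1 f=10]

expanded=(5,2); open=[(5,1) g=3 f=8, (5,3) g=3 f=10, (6,1) g=2 f=8, (6,3) g=2 f=10, (7,1) g=1 f=8, (7,3) g=1 f=10]; closed=[(5,2), (6,2), (7,2)]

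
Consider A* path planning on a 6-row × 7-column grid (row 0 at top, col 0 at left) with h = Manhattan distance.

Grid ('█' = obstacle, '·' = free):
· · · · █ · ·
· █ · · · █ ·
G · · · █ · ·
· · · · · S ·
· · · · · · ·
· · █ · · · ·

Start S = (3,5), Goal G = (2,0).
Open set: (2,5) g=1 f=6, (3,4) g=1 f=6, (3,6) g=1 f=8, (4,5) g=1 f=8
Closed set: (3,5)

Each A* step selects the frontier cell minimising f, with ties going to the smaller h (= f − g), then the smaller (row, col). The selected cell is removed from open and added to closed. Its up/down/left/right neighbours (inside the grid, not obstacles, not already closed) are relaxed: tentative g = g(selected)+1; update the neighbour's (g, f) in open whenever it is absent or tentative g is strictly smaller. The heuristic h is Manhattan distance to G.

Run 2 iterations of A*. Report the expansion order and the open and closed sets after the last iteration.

order=[(2,5) → (3,4)]; open=[(2,6) g=2 f=8, (3,3) g=2 f=6, (3,6) g=1 f=8, (4,4) g=2 f=8, (4,5) g=1 f=8]; closed=[(2,5), (3,4), (3,5)]

step 1: expand (2,5) (f=6, h=5) → closed; open now [(2,6) g=2 f=8, (3,4) g=1 f=6, (3,6) g=1 f=8, (4,5) g=1 f=8]
step 2: expand (3,4) (f=6, h=5) → closed; open now [(2,6) g=2 f=8, (3,3) g=2 f=6, (3,6) g=1 f=8, (4,4) g=2 f=8, (4,5) g=1 f=8]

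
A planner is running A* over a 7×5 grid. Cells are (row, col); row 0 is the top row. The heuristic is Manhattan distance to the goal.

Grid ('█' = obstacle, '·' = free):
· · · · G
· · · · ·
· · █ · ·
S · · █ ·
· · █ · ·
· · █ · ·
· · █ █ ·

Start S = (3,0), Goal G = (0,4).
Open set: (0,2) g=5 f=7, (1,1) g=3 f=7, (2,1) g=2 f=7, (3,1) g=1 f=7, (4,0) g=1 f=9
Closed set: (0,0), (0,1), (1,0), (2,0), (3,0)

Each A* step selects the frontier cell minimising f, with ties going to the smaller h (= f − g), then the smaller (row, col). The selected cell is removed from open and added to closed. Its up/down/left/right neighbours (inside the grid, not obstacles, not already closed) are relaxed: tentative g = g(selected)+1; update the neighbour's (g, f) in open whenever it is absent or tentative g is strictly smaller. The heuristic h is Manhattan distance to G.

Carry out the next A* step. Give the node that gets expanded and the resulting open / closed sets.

expanded=(0,2); open=[(0,3) g=6 f=7, (1,1) g=3 f=7, (1,2) g=6 f=9, (2,1) g=2 f=7, (3,1) g=1 f=7, (4,0) g=1 f=9]; closed=[(0,0), (0,1), (0,2), (1,0), (2,0), (3,0)]

step 1: expand (0,2) (f=7, h=2) → closed; open now [(0,3) g=6 f=7, (1,1) g=3 f=7, (1,2) g=6 f=9, (2,1) g=2 f=7, (3,1) g=1 f=7, (4,0) g=1 f=9]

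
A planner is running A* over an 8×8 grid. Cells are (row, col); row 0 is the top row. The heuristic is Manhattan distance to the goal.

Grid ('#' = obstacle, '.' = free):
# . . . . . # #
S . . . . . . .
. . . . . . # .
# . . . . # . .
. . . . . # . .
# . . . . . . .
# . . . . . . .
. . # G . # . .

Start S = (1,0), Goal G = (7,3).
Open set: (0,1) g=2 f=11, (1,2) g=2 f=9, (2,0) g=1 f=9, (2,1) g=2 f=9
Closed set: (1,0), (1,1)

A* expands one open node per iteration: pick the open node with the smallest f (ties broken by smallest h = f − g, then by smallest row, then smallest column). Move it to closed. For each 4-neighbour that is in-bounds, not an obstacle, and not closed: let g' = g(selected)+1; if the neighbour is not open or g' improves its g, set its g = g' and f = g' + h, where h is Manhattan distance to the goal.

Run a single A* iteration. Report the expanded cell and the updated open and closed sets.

expanded=(1,2); open=[(0,1) g=2 f=11, (0,2) g=3 f=11, (1,3) g=3 f=9, (2,0) g=1 f=9, (2,1) g=2 f=9, (2,2) g=3 f=9]; closed=[(1,0), (1,1), (1,2)]

step 1: expand (1,2) (f=9, h=7) → closed; open now [(0,1) g=2 f=11, (0,2) g=3 f=11, (1,3) g=3 f=9, (2,0) g=1 f=9, (2,1) g=2 f=9, (2,2) g=3 f=9]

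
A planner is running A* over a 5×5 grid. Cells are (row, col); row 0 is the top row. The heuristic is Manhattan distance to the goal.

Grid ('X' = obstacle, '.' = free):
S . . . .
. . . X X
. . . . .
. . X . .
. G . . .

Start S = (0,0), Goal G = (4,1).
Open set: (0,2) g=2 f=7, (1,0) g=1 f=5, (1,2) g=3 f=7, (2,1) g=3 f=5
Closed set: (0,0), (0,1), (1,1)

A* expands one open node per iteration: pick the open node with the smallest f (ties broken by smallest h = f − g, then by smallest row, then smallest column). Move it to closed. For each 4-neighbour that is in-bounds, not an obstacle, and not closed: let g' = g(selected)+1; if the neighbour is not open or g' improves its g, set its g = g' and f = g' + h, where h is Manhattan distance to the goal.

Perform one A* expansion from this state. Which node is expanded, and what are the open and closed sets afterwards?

step 1: expand (2,1) (f=5, h=2) → closed; open now [(0,2) g=2 f=7, (1,0) g=1 f=5, (1,2) g=3 f=7, (2,0) g=4 f=7, (2,2) g=4 f=7, (3,1) g=4 f=5]

expanded=(2,1); open=[(0,2) g=2 f=7, (1,0) g=1 f=5, (1,2) g=3 f=7, (2,0) g=4 f=7, (2,2) g=4 f=7, (3,1) g=4 f=5]; closed=[(0,0), (0,1), (1,1), (2,1)]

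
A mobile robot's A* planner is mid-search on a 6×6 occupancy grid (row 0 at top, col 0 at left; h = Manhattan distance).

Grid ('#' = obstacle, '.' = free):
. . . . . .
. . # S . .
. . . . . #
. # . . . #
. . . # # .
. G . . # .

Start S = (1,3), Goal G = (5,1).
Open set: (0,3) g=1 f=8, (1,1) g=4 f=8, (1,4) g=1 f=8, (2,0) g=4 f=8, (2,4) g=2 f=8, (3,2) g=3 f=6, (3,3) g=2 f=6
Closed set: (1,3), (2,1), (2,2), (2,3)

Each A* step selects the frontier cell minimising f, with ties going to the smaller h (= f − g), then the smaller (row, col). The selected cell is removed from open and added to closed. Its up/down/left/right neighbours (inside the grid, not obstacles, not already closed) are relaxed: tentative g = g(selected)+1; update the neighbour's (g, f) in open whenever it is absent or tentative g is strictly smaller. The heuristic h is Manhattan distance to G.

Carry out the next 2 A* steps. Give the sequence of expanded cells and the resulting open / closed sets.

step 1: expand (3,2) (f=6, h=3) → closed; open now [(0,3) g=1 f=8, (1,1) g=4 f=8, (1,4) g=1 f=8, (2,0) g=4 f=8, (2,4) g=2 f=8, (3,3) g=2 f=6, (4,2) g=4 f=6]
step 2: expand (4,2) (f=6, h=2) → closed; open now [(0,3) g=1 f=8, (1,1) g=4 f=8, (1,4) g=1 f=8, (2,0) g=4 f=8, (2,4) g=2 f=8, (3,3) g=2 f=6, (4,1) g=5 f=6, (5,2) g=5 f=6]

order=[(3,2) → (4,2)]; open=[(0,3) g=1 f=8, (1,1) g=4 f=8, (1,4) g=1 f=8, (2,0) g=4 f=8, (2,4) g=2 f=8, (3,3) g=2 f=6, (4,1) g=5 f=6, (5,2) g=5 f=6]; closed=[(1,3), (2,1), (2,2), (2,3), (3,2), (4,2)]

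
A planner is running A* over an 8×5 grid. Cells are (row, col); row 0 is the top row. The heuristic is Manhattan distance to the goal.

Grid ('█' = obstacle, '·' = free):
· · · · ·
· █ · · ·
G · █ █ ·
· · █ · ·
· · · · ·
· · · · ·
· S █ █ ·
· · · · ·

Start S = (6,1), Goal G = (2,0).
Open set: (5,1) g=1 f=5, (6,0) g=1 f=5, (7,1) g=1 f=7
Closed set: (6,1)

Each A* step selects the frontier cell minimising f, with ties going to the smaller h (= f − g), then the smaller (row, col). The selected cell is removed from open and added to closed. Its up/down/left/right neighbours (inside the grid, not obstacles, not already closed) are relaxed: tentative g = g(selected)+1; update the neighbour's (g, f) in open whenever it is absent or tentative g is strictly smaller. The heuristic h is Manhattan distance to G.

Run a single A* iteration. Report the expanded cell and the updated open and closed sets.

expanded=(5,1); open=[(4,1) g=2 f=5, (5,0) g=2 f=5, (5,2) g=2 f=7, (6,0) g=1 f=5, (7,1) g=1 f=7]; closed=[(5,1), (6,1)]

step 1: expand (5,1) (f=5, h=4) → closed; open now [(4,1) g=2 f=5, (5,0) g=2 f=5, (5,2) g=2 f=7, (6,0) g=1 f=5, (7,1) g=1 f=7]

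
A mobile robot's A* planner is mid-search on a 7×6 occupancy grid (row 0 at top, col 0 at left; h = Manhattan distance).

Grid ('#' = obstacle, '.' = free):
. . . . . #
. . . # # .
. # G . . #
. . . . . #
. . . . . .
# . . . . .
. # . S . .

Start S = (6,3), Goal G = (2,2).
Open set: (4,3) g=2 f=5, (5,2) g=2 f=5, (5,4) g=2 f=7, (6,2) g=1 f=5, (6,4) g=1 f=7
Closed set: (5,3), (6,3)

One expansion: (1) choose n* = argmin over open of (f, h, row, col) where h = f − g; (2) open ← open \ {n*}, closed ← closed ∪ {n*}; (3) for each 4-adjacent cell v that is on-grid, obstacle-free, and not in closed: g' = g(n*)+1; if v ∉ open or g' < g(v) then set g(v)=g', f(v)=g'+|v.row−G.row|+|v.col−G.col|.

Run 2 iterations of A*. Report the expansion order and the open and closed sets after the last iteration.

order=[(4,3) → (3,3)]; open=[(2,3) g=4 f=5, (3,2) g=4 f=5, (3,4) g=4 f=7, (4,2) g=3 f=5, (4,4) g=3 f=7, (5,2) g=2 f=5, (5,4) g=2 f=7, (6,2) g=1 f=5, (6,4) g=1 f=7]; closed=[(3,3), (4,3), (5,3), (6,3)]

step 1: expand (4,3) (f=5, h=3) → closed; open now [(3,3) g=3 f=5, (4,2) g=3 f=5, (4,4) g=3 f=7, (5,2) g=2 f=5, (5,4) g=2 f=7, (6,2) g=1 f=5, (6,4) g=1 f=7]
step 2: expand (3,3) (f=5, h=2) → closed; open now [(2,3) g=4 f=5, (3,2) g=4 f=5, (3,4) g=4 f=7, (4,2) g=3 f=5, (4,4) g=3 f=7, (5,2) g=2 f=5, (5,4) g=2 f=7, (6,2) g=1 f=5, (6,4) g=1 f=7]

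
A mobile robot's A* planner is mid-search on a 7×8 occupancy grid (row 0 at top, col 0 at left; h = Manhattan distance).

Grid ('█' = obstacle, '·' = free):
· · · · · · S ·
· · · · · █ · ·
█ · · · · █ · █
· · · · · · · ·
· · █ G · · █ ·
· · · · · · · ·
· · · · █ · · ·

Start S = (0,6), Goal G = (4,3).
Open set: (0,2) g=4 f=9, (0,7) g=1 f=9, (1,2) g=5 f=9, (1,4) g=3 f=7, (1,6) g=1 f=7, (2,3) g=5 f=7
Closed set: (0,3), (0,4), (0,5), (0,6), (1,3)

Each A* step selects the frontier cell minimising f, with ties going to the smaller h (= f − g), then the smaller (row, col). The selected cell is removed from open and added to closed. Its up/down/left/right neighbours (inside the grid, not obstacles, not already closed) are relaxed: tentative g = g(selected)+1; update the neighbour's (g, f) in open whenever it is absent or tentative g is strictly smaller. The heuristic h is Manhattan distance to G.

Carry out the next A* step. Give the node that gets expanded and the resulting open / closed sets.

expanded=(2,3); open=[(0,2) g=4 f=9, (0,7) g=1 f=9, (1,2) g=5 f=9, (1,4) g=3 f=7, (1,6) g=1 f=7, (2,2) g=6 f=9, (2,4) g=6 f=9, (3,3) g=6 f=7]; closed=[(0,3), (0,4), (0,5), (0,6), (1,3), (2,3)]

step 1: expand (2,3) (f=7, h=2) → closed; open now [(0,2) g=4 f=9, (0,7) g=1 f=9, (1,2) g=5 f=9, (1,4) g=3 f=7, (1,6) g=1 f=7, (2,2) g=6 f=9, (2,4) g=6 f=9, (3,3) g=6 f=7]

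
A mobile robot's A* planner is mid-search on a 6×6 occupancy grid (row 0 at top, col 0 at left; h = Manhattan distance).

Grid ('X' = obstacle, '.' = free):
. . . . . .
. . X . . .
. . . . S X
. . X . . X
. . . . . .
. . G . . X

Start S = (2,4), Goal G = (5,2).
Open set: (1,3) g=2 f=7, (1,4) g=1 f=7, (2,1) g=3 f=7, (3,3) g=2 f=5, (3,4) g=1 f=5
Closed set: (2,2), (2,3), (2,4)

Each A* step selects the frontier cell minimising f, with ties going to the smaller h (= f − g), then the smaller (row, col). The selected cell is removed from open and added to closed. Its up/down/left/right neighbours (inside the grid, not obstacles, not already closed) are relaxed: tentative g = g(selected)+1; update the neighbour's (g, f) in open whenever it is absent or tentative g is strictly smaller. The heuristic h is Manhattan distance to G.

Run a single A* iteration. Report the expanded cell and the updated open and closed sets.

step 1: expand (3,3) (f=5, h=3) → closed; open now [(1,3) g=2 f=7, (1,4) g=1 f=7, (2,1) g=3 f=7, (3,4) g=1 f=5, (4,3) g=3 f=5]

expanded=(3,3); open=[(1,3) g=2 f=7, (1,4) g=1 f=7, (2,1) g=3 f=7, (3,4) g=1 f=5, (4,3) g=3 f=5]; closed=[(2,2), (2,3), (2,4), (3,3)]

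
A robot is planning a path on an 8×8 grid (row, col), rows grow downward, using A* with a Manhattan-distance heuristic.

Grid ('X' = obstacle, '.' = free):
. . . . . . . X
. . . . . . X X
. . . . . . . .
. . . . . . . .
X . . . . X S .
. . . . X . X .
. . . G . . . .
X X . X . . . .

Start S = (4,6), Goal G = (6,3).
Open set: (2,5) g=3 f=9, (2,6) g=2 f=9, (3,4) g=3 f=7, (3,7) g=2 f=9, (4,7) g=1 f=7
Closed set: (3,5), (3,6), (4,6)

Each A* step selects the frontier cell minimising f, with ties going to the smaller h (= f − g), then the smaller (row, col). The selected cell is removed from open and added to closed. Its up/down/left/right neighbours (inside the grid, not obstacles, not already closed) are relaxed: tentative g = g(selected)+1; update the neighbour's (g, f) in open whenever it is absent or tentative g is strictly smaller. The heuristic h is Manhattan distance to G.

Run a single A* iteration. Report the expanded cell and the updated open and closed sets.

step 1: expand (3,4) (f=7, h=4) → closed; open now [(2,4) g=4 f=9, (2,5) g=3 f=9, (2,6) g=2 f=9, (3,3) g=4 f=7, (3,7) g=2 f=9, (4,4) g=4 f=7, (4,7) g=1 f=7]

expanded=(3,4); open=[(2,4) g=4 f=9, (2,5) g=3 f=9, (2,6) g=2 f=9, (3,3) g=4 f=7, (3,7) g=2 f=9, (4,4) g=4 f=7, (4,7) g=1 f=7]; closed=[(3,4), (3,5), (3,6), (4,6)]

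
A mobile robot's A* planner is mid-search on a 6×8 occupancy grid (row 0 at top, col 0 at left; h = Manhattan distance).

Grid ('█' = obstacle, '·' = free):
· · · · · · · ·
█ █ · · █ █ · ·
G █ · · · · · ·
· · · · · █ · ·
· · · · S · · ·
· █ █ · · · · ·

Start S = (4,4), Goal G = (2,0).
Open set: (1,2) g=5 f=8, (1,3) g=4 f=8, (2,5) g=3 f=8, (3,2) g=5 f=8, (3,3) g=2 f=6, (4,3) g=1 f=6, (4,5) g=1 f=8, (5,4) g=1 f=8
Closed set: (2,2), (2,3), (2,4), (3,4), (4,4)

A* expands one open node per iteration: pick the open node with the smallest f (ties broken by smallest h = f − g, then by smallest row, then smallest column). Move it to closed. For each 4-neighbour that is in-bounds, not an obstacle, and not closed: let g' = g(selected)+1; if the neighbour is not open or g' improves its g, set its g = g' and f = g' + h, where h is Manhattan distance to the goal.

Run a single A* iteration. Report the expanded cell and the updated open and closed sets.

step 1: expand (3,3) (f=6, h=4) → closed; open now [(1,2) g=5 f=8, (1,3) g=4 f=8, (2,5) g=3 f=8, (3,2) g=3 f=6, (4,3) g=1 f=6, (4,5) g=1 f=8, (5,4) g=1 f=8]

expanded=(3,3); open=[(1,2) g=5 f=8, (1,3) g=4 f=8, (2,5) g=3 f=8, (3,2) g=3 f=6, (4,3) g=1 f=6, (4,5) g=1 f=8, (5,4) g=1 f=8]; closed=[(2,2), (2,3), (2,4), (3,3), (3,4), (4,4)]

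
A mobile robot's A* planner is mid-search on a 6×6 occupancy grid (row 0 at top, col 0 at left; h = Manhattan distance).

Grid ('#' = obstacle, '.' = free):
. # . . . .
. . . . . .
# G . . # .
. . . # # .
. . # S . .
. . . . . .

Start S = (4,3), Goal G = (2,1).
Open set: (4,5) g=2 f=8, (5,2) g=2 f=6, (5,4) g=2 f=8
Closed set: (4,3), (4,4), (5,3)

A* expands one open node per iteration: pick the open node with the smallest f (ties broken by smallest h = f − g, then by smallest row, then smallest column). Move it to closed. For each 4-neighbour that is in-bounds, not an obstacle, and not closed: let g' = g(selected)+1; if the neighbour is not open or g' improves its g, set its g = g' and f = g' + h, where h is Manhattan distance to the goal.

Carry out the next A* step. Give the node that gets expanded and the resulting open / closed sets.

step 1: expand (5,2) (f=6, h=4) → closed; open now [(4,5) g=2 f=8, (5,1) g=3 f=6, (5,4) g=2 f=8]

expanded=(5,2); open=[(4,5) g=2 f=8, (5,1) g=3 f=6, (5,4) g=2 f=8]; closed=[(4,3), (4,4), (5,2), (5,3)]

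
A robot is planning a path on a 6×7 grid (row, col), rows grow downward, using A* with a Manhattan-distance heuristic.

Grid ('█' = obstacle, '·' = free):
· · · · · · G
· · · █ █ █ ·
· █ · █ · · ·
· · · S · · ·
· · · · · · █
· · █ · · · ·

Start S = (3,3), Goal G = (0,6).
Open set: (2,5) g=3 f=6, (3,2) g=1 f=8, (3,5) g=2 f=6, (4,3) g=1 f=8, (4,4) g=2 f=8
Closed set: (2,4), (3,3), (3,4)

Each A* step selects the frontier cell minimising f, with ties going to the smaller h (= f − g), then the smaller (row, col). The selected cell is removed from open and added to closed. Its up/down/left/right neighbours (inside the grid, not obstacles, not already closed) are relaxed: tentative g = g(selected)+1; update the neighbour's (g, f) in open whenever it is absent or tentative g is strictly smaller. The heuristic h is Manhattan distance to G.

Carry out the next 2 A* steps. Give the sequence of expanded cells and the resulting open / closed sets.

order=[(2,5) → (2,6)]; open=[(1,6) g=5 f=6, (3,2) g=1 f=8, (3,5) g=2 f=6, (3,6) g=5 f=8, (4,3) g=1 f=8, (4,4) g=2 f=8]; closed=[(2,4), (2,5), (2,6), (3,3), (3,4)]

step 1: expand (2,5) (f=6, h=3) → closed; open now [(2,6) g=4 f=6, (3,2) g=1 f=8, (3,5) g=2 f=6, (4,3) g=1 f=8, (4,4) g=2 f=8]
step 2: expand (2,6) (f=6, h=2) → closed; open now [(1,6) g=5 f=6, (3,2) g=1 f=8, (3,5) g=2 f=6, (3,6) g=5 f=8, (4,3) g=1 f=8, (4,4) g=2 f=8]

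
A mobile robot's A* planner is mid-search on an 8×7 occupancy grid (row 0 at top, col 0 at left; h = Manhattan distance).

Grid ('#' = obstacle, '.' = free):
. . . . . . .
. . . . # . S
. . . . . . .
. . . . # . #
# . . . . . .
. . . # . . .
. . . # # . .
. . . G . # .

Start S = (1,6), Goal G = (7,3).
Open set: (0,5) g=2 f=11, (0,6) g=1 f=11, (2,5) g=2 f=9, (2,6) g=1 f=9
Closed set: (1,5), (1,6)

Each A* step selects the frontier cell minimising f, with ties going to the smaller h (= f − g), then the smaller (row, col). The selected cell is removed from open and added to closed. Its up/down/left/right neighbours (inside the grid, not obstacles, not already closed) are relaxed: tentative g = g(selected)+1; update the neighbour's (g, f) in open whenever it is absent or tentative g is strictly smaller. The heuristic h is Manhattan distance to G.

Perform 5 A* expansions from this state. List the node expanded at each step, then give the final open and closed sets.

order=[(2,5) → (2,4) → (2,3) → (3,3) → (4,3)]; open=[(0,5) g=2 f=11, (0,6) g=1 f=11, (1,3) g=5 f=11, (2,2) g=5 f=11, (2,6) g=1 f=9, (3,2) g=6 f=11, (3,5) g=3 f=9, (4,2) g=7 f=11, (4,4) g=7 f=11]; closed=[(1,5), (1,6), (2,3), (2,4), (2,5), (3,3), (4,3)]

step 1: expand (2,5) (f=9, h=7) → closed; open now [(0,5) g=2 f=11, (0,6) g=1 f=11, (2,4) g=3 f=9, (2,6) g=1 f=9, (3,5) g=3 f=9]
step 2: expand (2,4) (f=9, h=6) → closed; open now [(0,5) g=2 f=11, (0,6) g=1 f=11, (2,3) g=4 f=9, (2,6) g=1 f=9, (3,5) g=3 f=9]
step 3: expand (2,3) (f=9, h=5) → closed; open now [(0,5) g=2 f=11, (0,6) g=1 f=11, (1,3) g=5 f=11, (2,2) g=5 f=11, (2,6) g=1 f=9, (3,3) g=5 f=9, (3,5) g=3 f=9]
step 4: expand (3,3) (f=9, h=4) → closed; open now [(0,5) g=2 f=11, (0,6) g=1 f=11, (1,3) g=5 f=11, (2,2) g=5 f=11, (2,6) g=1 f=9, (3,2) g=6 f=11, (3,5) g=3 f=9, (4,3) g=6 f=9]
step 5: expand (4,3) (f=9, h=3) → closed; open now [(0,5) g=2 f=11, (0,6) g=1 f=11, (1,3) g=5 f=11, (2,2) g=5 f=11, (2,6) g=1 f=9, (3,2) g=6 f=11, (3,5) g=3 f=9, (4,2) g=7 f=11, (4,4) g=7 f=11]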